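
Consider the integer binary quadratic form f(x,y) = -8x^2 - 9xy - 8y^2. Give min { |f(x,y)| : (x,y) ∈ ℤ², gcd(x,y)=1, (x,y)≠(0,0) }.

translate: b→-7 (≡9 mod 16), so (8,9,8)→(8,-7,7)
flip: (8,-7,7)→(7,7,8)
reduced (well bottom): (7,7,8) with a≤c, −a<b≤a
well minimum |f| = |-7| = 7 (negative-definite)

7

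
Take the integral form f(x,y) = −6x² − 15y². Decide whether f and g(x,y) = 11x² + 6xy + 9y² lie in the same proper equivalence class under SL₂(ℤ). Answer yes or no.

D₁ = -360, D₂ = -360
f is negative-definite; reduce −f:
−f: reduced (well bottom): (6,0,15) with a≤c, −a<b≤a
flip sign back: reduced form of f is (-6,0,-15)
g: flip: (11,6,9)→(9,-6,11)
g: reduced (well bottom): (9,-6,11) with a≤c, −a<b≤a
reduced forms (-6, 0, -15) vs (9, -6, 11) ⇒ inequivalent

no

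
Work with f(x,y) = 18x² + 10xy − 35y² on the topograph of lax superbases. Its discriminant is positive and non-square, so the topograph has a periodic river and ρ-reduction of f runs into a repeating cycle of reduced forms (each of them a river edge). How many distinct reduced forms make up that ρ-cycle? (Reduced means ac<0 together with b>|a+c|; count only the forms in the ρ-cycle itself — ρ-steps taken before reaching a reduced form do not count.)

D = 2620, ⌊√D⌋ = 51
descent: ρ → (-35,-10,18)
descent: ρ → (18,46,-7)  [lands on river]
river: ρ → (-7,38,42)
river: ρ → (42,46,-3)
river: ρ → (-3,50,10)
river: ρ → (10,50,-3)
river: ρ → (-3,46,42)
river: ρ → (42,38,-7)
river: ρ → (-7,46,18)
river: ρ → (18,26,-27)
river: ρ → (-27,28,17)
river: ρ → (17,40,-15)
river: ρ → (-15,50,2)
river: ρ → (2,50,-15)
river: ρ → (-15,40,17)
river: ρ → (17,28,-27)
river: ρ → (-27,26,18)
ρ-cycle length = 16 (tail of 2 descent steps not counted)

16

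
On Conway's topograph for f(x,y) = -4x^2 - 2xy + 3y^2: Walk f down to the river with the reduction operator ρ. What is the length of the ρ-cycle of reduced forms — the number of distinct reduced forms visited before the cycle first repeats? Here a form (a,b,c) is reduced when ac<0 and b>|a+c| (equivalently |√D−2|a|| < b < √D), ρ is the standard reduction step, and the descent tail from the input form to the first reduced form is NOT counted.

D = 52, ⌊√D⌋ = 7
descent: ρ → (3,2,-4)  [lands on river]
river: ρ → (-4,6,1)
river: ρ → (1,6,-4)
river: ρ → (-4,2,3)
river: ρ → (3,4,-3)
river: ρ → (-3,2,4)
river: ρ → (4,6,-1)
river: ρ → (-1,6,4)
river: ρ → (4,2,-3)
river: ρ → (-3,4,3)
ρ-cycle length = 10 (tail of 1 descent step not counted)

10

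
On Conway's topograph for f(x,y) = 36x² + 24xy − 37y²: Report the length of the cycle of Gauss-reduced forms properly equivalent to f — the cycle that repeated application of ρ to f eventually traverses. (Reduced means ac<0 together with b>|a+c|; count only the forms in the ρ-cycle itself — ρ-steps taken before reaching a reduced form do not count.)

D = 5904, ⌊√D⌋ = 76
river: ρ → (-37,50,23)
river: ρ → (23,42,-45)
river: ρ → (-45,48,20)
river: ρ → (20,72,-9)
river: ρ → (-9,72,20)
river: ρ → (20,48,-45)
river: ρ → (-45,42,23)
river: ρ → (23,50,-37)
river: ρ → (-37,24,36)
river: ρ → (36,48,-25)
river: ρ → (-25,52,32)
river: ρ → (32,76,-1)
river: ρ → (-1,76,32)
river: ρ → (32,52,-25)
river: ρ → (-25,48,36)
river: ρ → (36,24,-37)
ρ-cycle length = 16 (tail of 0 descent steps not counted)

16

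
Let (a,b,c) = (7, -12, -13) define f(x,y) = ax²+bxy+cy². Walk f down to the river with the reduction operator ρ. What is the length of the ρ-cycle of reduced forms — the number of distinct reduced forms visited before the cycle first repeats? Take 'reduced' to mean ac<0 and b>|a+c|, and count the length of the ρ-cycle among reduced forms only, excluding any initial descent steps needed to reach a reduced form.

D = 508, ⌊√D⌋ = 22
descent: ρ → (-13,12,7)  [lands on river]
river: ρ → (7,16,-9)
river: ρ → (-9,20,3)
river: ρ → (3,22,-2)
river: ρ → (-2,22,3)
river: ρ → (3,20,-9)
river: ρ → (-9,16,7)
river: ρ → (7,12,-13)
river: ρ → (-13,14,6)
river: ρ → (6,22,-1)
river: ρ → (-1,22,6)
river: ρ → (6,14,-13)
ρ-cycle length = 12 (tail of 1 descent step not counted)

12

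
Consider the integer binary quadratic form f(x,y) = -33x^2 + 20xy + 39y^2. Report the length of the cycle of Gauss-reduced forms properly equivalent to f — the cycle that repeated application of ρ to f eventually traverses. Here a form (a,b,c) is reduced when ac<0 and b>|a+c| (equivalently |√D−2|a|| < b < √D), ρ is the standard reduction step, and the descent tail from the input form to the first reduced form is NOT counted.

D = 5548, ⌊√D⌋ = 74
river: ρ → (39,58,-14)
river: ρ → (-14,54,47)
river: ρ → (47,40,-21)
river: ρ → (-21,44,43)
river: ρ → (43,42,-22)
river: ρ → (-22,46,39)
river: ρ → (39,32,-29)
river: ρ → (-29,26,42)
river: ρ → (42,58,-13)
river: ρ → (-13,72,7)
river: ρ → (7,68,-33)
river: ρ → (-33,64,11)
river: ρ → (11,68,-21)
river: ρ → (-21,58,26)
river: ρ → (26,46,-33)
river: ρ → (-33,20,39)
ρ-cycle length = 16 (tail of 0 descent steps not counted)

16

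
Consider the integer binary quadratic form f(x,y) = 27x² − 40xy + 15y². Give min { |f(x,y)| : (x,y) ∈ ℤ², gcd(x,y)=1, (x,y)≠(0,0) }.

translate: b→14 (≡-40 mod 54), so (27,-40,15)→(27,14,2)
flip: (27,14,2)→(2,-14,27)
translate: b→2 (≡-14 mod 4), so (2,-14,27)→(2,2,3)
reduced (well bottom): (2,2,3) with a≤c, −a<b≤a
well minimum = a = 2

2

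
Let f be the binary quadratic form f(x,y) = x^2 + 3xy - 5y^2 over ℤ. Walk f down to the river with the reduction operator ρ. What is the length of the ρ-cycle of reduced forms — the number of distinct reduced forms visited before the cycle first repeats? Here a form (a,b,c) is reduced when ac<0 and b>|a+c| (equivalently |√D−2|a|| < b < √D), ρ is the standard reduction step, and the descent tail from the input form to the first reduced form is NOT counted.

D = 29, ⌊√D⌋ = 5
descent: ρ → (-5,-3,1)
descent: ρ → (1,5,-1)  [lands on river]
river: ρ → (-1,5,1)
ρ-cycle length = 2 (tail of 2 descent steps not counted)

2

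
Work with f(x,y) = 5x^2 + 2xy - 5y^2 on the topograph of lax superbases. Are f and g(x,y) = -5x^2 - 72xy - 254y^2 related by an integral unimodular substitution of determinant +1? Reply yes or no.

D₁ = 104, D₂ = 104
river cycle of f (length 6): (-5, 8, 2), (2, 8, -5), (-5, 2, 5), (5, 8, -2), (-2, 8, 5), (5, 2, -5)
river cycle of g (length 6): (-5, 8, 2), (2, 8, -5), (-5, 2, 5), (5, 8, -2), (-2, 8, 5), (5, 2, -5)
cycles coincide ⇒ equivalent

yes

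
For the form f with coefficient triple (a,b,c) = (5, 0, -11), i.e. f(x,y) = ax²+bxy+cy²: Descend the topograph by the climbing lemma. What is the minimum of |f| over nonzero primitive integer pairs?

descent: ρ → (-11,0,5)
descent: ρ → (5,10,-6)  [lands on river]
river: ρ → (-6,14,1)
river: ρ → (1,14,-6)
river: ρ → (-6,10,5)
closes: descent 2, river 4
min |a| on river = 1

1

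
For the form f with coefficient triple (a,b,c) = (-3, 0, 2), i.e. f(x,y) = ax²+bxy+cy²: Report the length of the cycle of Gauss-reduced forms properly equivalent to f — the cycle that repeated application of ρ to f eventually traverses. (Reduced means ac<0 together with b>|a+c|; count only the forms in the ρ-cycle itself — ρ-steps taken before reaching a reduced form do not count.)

D = 24, ⌊√D⌋ = 4
descent: ρ → (2,4,-1)  [lands on river]
river: ρ → (-1,4,2)
ρ-cycle length = 2 (tail of 1 descent step not counted)

2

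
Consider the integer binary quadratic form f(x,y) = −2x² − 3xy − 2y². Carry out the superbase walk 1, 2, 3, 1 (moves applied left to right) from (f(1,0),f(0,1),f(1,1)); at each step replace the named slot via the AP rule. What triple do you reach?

start (-2,-2,-7) = (f(1,0),f(0,1),f(1,1))
replace slot 1: 2·((-2)+(-7)) − (-2) = -16 → (-16,-2,-7)
replace slot 2: 2·((-16)+(-7)) − (-2) = -44 → (-16,-44,-7)
replace slot 3: 2·((-16)+(-44)) − (-7) = -113 → (-16,-44,-113)
replace slot 1: 2·((-44)+(-113)) − (-16) = -298 → (-298,-44,-113)

-298,-44,-113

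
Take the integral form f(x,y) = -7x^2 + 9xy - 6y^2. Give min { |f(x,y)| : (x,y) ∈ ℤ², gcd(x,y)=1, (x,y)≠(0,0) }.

translate: b→5 (≡-9 mod 14), so (7,-9,6)→(7,5,4)
flip: (7,5,4)→(4,-5,7)
translate: b→3 (≡-5 mod 8), so (4,-5,7)→(4,3,6)
reduced (well bottom): (4,3,6) with a≤c, −a<b≤a
well minimum |f| = |-4| = 4 (negative-definite)

4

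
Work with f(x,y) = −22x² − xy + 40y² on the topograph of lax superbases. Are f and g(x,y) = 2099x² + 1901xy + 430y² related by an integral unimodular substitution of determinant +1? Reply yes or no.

D₁ = 3521, D₂ = 3521
river cycle of f (length 56): (-22, 43, 19), (19, 33, -32), (-32, 31, 20), (20, 49, -14), (-14, 35, 41), (41, 47, -8), (-8, 49, 35), (35, 21, -22), (-22, 23, 34), (34, 45, -11), … (46 more)
river cycle of g (length 56): (17, 45, -22), (-22, 43, 19), (19, 33, -32), (-32, 31, 20), (20, 49, -14), (-14, 35, 41), (41, 47, -8), (-8, 49, 35), (35, 21, -22), (-22, 23, 34), … (46 more)
cycles coincide ⇒ equivalent

yes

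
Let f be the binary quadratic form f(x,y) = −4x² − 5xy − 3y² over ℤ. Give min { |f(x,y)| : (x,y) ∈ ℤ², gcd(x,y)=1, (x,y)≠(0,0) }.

translate: b→-3 (≡5 mod 8), so (4,5,3)→(4,-3,2)
flip: (4,-3,2)→(2,3,4)
translate: b→-1 (≡3 mod 4), so (2,3,4)→(2,-1,3)
reduced (well bottom): (2,-1,3) with a≤c, −a<b≤a
well minimum |f| = |-2| = 2 (negative-definite)

2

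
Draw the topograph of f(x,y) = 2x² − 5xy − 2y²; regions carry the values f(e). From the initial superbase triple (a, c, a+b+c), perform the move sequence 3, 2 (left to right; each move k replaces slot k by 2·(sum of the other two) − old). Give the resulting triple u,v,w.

start (2,-2,-5) = (f(1,0),f(0,1),f(1,1))
replace slot 3: 2·(2+(-2)) − (-5) = 5 → (2,-2,5)
replace slot 2: 2·(2+5) − (-2) = 16 → (2,16,5)

2,16,5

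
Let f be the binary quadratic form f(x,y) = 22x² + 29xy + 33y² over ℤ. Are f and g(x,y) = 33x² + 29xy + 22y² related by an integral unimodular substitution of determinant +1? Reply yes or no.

D₁ = -2063, D₂ = -2063
f: translate: b→-15 (≡29 mod 44), so (22,29,33)→(22,-15,26)
f: reduced (well bottom): (22,-15,26) with a≤c, −a<b≤a
g: flip: (33,29,22)→(22,-29,33)
g: translate: b→15 (≡-29 mod 44), so (22,-29,33)→(22,15,26)
g: reduced (well bottom): (22,15,26) with a≤c, −a<b≤a
reduced forms (22, -15, 26) vs (22, 15, 26) ⇒ inequivalent

no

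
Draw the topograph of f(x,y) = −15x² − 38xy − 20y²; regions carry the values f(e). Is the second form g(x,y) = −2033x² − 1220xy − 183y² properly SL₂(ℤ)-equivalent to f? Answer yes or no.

D₁ = 244, D₂ = 244
river cycle of f (length 22): (3, 14, -4), (-4, 10, 9), (9, 8, -5), (-5, 12, 5), (5, 8, -9), (-9, 10, 4), (4, 14, -3), (-3, 10, 12), (12, 14, -1), (-1, 14, 12), … (12 more)
river cycle of g (length 22): (3, 14, -4), (-4, 10, 9), (9, 8, -5), (-5, 12, 5), (5, 8, -9), (-9, 10, 4), (4, 14, -3), (-3, 10, 12), (12, 14, -1), (-1, 14, 12), … (12 more)
cycles coincide ⇒ equivalent

yes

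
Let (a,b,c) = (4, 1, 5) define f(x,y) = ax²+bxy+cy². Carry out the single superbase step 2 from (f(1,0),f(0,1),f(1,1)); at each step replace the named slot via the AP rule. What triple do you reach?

start (4,5,10) = (f(1,0),f(0,1),f(1,1))
replace slot 2: 2·(4+10) − 5 = 23 → (4,23,10)

4,23,10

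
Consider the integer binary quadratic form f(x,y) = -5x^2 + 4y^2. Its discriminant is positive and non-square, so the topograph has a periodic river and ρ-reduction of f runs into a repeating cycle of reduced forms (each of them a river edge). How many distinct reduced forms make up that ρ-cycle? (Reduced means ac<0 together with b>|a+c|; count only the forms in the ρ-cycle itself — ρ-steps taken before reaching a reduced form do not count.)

D = 80, ⌊√D⌋ = 8
descent: ρ → (4,8,-1)  [lands on river]
river: ρ → (-1,8,4)
ρ-cycle length = 2 (tail of 1 descent step not counted)

2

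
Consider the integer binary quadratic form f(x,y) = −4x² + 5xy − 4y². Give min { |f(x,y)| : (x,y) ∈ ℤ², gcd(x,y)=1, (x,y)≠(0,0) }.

translate: b→3 (≡-5 mod 8), so (4,-5,4)→(4,3,3)
flip: (4,3,3)→(3,-3,4)
translate: b→3 (≡-3 mod 6), so (3,-3,4)→(3,3,4)
reduced (well bottom): (3,3,4) with a≤c, −a<b≤a
well minimum |f| = |-3| = 3 (negative-definite)

3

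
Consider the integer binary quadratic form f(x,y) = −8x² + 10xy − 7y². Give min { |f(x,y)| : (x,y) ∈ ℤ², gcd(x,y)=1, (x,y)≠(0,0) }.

translate: b→6 (≡-10 mod 16), so (8,-10,7)→(8,6,5)
flip: (8,6,5)→(5,-6,8)
translate: b→4 (≡-6 mod 10), so (5,-6,8)→(5,4,7)
reduced (well bottom): (5,4,7) with a≤c, −a<b≤a
well minimum |f| = |-5| = 5 (negative-definite)

5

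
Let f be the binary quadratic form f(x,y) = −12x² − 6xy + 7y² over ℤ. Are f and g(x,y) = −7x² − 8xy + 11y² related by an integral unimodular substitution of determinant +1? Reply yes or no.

D₁ = 372, D₂ = 372
river cycle of f (length 10): (7, 6, -12), (-12, 18, 1), (1, 18, -12), (-12, 6, 7), (7, 8, -11), (-11, 14, 4), (4, 18, -3), (-3, 18, 4), (4, 14, -11), (-11, 8, 7)
river cycle of g (length 10): (11, 8, -7), (-7, 6, 12), (12, 18, -1), (-1, 18, 12), (12, 6, -7), (-7, 8, 11), (11, 14, -4), (-4, 18, 3), (3, 18, -4), (-4, 14, 11)
cycles differ ⇒ inequivalent

no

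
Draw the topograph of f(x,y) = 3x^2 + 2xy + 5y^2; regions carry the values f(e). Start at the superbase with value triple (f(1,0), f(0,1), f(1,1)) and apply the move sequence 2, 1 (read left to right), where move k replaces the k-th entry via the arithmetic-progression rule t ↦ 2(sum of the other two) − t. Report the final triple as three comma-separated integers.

start (3,5,10) = (f(1,0),f(0,1),f(1,1))
replace slot 2: 2·(3+10) − 5 = 21 → (3,21,10)
replace slot 1: 2·(21+10) − 3 = 59 → (59,21,10)

59,21,10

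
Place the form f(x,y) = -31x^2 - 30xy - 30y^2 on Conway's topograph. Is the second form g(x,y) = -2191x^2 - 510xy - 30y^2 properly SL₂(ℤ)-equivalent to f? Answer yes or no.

D₁ = -2820, D₂ = -2820
f is negative-definite; reduce −f:
−f: flip: (31,30,30)→(30,-30,31)
−f: translate: b→30 (≡-30 mod 60), so (30,-30,31)→(30,30,31)
−f: reduced (well bottom): (30,30,31) with a≤c, −a<b≤a
flip sign back: reduced form of f is (-30,-30,-31)
g is negative-definite; reduce −g:
−g: flip: (2191,510,30)→(30,-510,2191)
−g: translate: b→30 (≡-510 mod 60), so (30,-510,2191)→(30,30,31)
−g: reduced (well bottom): (30,30,31) with a≤c, −a<b≤a
flip sign back: reduced form of g is (-30,-30,-31)
reduced forms (-30, -30, -31) vs (-30, -30, -31) ⇒ equivalent

yes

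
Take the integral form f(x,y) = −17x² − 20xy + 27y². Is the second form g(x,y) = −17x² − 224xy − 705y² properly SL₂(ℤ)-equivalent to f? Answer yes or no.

D₁ = 2236, D₂ = 2236
river cycle of f (length 20): (27, 20, -17), (-17, 14, 30), (30, 46, -1), (-1, 46, 30), (30, 14, -17), (-17, 20, 27), (27, 34, -10), (-10, 46, 3), (3, 44, -25), (-25, 6, 22), … (10 more)
river cycle of g (length 20): (-17, 14, 30), (30, 46, -1), (-1, 46, 30), (30, 14, -17), (-17, 20, 27), (27, 34, -10), (-10, 46, 3), (3, 44, -25), (-25, 6, 22), (22, 38, -9), … (10 more)
cycles coincide ⇒ equivalent

yes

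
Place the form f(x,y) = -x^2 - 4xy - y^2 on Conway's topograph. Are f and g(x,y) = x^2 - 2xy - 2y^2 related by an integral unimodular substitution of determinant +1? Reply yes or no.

D₁ = 12, D₂ = 12
river cycle of f (length 2): (-1, 2, 2), (2, 2, -1)
river cycle of g (length 2): (-2, 2, 1), (1, 2, -2)
cycles differ ⇒ inequivalent

no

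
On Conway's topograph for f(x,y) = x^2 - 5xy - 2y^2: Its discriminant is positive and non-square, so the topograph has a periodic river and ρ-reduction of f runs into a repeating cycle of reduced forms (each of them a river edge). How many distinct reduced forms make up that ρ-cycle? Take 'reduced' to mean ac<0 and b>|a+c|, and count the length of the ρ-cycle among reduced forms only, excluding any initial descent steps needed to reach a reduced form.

D = 33, ⌊√D⌋ = 5
descent: ρ → (-2,5,1)  [lands on river]
river: ρ → (1,5,-2)
river: ρ → (-2,3,3)
river: ρ → (3,3,-2)
ρ-cycle length = 4 (tail of 1 descent step not counted)

4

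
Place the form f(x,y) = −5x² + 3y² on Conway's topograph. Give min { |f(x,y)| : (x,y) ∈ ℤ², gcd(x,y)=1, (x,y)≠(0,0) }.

descent: ρ → (3,6,-2)  [lands on river]
river: ρ → (-2,6,3)
closes: descent 1, river 2
min |a| on river = 2

2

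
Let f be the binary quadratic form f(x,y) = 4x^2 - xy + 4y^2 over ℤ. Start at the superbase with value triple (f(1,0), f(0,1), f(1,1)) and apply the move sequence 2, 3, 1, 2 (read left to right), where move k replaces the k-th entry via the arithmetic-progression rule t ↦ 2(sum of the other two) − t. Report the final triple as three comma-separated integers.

start (4,4,7) = (f(1,0),f(0,1),f(1,1))
replace slot 2: 2·(4+7) − 4 = 18 → (4,18,7)
replace slot 3: 2·(4+18) − 7 = 37 → (4,18,37)
replace slot 1: 2·(18+37) − 4 = 106 → (106,18,37)
replace slot 2: 2·(106+37) − 18 = 268 → (106,268,37)

106,268,37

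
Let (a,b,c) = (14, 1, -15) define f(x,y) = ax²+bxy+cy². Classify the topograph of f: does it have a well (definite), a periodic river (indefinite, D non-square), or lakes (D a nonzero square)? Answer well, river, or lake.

D = b²−4ac = 1² − 4·14·(-15) = 841
D = 29² is a perfect square ⇒ form factors over ℤ ⇒ lakes

lake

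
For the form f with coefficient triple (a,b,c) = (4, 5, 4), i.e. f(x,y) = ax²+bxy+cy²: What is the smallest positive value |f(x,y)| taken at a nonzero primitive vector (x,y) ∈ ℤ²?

translate: b→-3 (≡5 mod 8), so (4,5,4)→(4,-3,3)
flip: (4,-3,3)→(3,3,4)
reduced (well bottom): (3,3,4) with a≤c, −a<b≤a
well minimum = a = 3

3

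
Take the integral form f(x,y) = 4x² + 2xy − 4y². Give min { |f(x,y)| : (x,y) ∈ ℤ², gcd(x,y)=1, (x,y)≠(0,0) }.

river: ρ → (-4,6,2)
river: ρ → (2,6,-4)
river: ρ → (-4,2,4)
river: ρ → (4,6,-2)
river: ρ → (-2,6,4)
river: ρ → (4,2,-4)
closes: descent 0, river 6
min |a| on river = 2

2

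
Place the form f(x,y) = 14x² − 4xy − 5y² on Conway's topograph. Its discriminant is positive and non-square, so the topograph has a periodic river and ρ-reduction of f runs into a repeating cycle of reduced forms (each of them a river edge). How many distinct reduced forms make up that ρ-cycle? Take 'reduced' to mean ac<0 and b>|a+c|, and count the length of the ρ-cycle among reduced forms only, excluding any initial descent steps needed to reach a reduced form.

D = 296, ⌊√D⌋ = 17
descent: ρ → (-5,14,5)  [lands on river]
river: ρ → (5,16,-2)
river: ρ → (-2,16,5)
river: ρ → (5,14,-5)
river: ρ → (-5,16,2)
river: ρ → (2,16,-5)
ρ-cycle length = 6 (tail of 1 descent step not counted)

6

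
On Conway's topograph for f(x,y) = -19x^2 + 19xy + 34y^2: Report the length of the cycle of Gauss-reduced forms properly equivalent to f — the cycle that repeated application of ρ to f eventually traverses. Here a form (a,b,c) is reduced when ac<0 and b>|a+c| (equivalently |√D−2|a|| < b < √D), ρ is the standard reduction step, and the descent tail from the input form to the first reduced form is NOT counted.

D = 2945, ⌊√D⌋ = 54
river: ρ → (34,49,-4)
river: ρ → (-4,47,46)
river: ρ → (46,45,-5)
river: ρ → (-5,45,46)
river: ρ → (46,47,-4)
river: ρ → (-4,49,34)
river: ρ → (34,19,-19)
river: ρ → (-19,19,34)
ρ-cycle length = 8 (tail of 0 descent steps not counted)

8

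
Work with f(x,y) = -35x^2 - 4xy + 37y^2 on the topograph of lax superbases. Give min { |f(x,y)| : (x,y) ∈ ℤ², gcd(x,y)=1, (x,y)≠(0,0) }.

descent: ρ → (37,4,-35)  [lands on river]
river: ρ → (-35,66,6)
river: ρ → (6,66,-35)
river: ρ → (-35,4,37)
river: ρ → (37,70,-2)
river: ρ → (-2,70,37)
closes: descent 1, river 6
min |a| on river = 2

2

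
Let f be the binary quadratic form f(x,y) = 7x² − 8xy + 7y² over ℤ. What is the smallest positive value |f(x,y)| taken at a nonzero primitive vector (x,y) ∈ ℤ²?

translate: b→6 (≡-8 mod 14), so (7,-8,7)→(7,6,6)
flip: (7,6,6)→(6,-6,7)
translate: b→6 (≡-6 mod 12), so (6,-6,7)→(6,6,7)
reduced (well bottom): (6,6,7) with a≤c, −a<b≤a
well minimum = a = 6

6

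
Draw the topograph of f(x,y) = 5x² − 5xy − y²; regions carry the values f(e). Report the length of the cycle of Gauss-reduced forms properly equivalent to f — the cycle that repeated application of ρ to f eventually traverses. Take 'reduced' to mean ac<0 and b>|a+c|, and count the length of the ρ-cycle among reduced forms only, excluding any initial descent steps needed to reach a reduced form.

D = 45, ⌊√D⌋ = 6
descent: ρ → (-1,5,5)  [lands on river]
river: ρ → (5,5,-1)
ρ-cycle length = 2 (tail of 1 descent step not counted)

2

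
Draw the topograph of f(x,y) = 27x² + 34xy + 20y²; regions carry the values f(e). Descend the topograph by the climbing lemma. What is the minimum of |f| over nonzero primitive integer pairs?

translate: b→-20 (≡34 mod 54), so (27,34,20)→(27,-20,13)
flip: (27,-20,13)→(13,20,27)
translate: b→-6 (≡20 mod 26), so (13,20,27)→(13,-6,20)
reduced (well bottom): (13,-6,20) with a≤c, −a<b≤a
well minimum = a = 13

13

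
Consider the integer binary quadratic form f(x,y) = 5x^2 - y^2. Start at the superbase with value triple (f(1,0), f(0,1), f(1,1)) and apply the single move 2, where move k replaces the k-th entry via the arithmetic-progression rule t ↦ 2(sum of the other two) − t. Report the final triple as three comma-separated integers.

start (5,-1,4) = (f(1,0),f(0,1),f(1,1))
replace slot 2: 2·(5+4) − (-1) = 19 → (5,19,4)

5,19,4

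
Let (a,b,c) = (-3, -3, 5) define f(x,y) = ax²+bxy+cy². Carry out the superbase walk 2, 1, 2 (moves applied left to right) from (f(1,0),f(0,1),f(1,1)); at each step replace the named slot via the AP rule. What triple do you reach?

start (-3,5,-1) = (f(1,0),f(0,1),f(1,1))
replace slot 2: 2·((-3)+(-1)) − 5 = -13 → (-3,-13,-1)
replace slot 1: 2·((-13)+(-1)) − (-3) = -25 → (-25,-13,-1)
replace slot 2: 2·((-25)+(-1)) − (-13) = -39 → (-25,-39,-1)

-25,-39,-1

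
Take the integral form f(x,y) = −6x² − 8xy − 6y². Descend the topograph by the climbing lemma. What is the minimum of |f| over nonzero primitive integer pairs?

translate: b→-4 (≡8 mod 12), so (6,8,6)→(6,-4,4)
flip: (6,-4,4)→(4,4,6)
reduced (well bottom): (4,4,6) with a≤c, −a<b≤a
well minimum |f| = |-4| = 4 (negative-definite)

4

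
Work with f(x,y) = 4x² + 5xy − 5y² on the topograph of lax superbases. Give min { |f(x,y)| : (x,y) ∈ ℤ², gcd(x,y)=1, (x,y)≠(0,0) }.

river: ρ → (-5,5,4)
river: ρ → (4,3,-6)
river: ρ → (-6,9,1)
river: ρ → (1,9,-6)
river: ρ → (-6,3,4)
river: ρ → (4,5,-5)
closes: descent 0, river 6
min |a| on river = 1

1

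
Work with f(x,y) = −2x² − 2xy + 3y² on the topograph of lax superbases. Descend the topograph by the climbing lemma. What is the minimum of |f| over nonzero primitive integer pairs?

descent: ρ → (3,2,-2)  [lands on river]
river: ρ → (-2,2,3)
river: ρ → (3,4,-1)
river: ρ → (-1,4,3)
closes: descent 1, river 4
min |a| on river = 1

1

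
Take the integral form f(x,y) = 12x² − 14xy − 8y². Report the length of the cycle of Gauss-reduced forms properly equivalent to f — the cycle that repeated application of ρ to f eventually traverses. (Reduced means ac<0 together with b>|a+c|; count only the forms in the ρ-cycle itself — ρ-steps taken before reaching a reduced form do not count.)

D = 580, ⌊√D⌋ = 24
descent: ρ → (-8,14,12)  [lands on river]
river: ρ → (12,10,-10)
river: ρ → (-10,10,12)
river: ρ → (12,14,-8)
river: ρ → (-8,18,8)
river: ρ → (8,14,-12)
river: ρ → (-12,10,10)
river: ρ → (10,10,-12)
river: ρ → (-12,14,8)
river: ρ → (8,18,-8)
ρ-cycle length = 10 (tail of 1 descent step not counted)

10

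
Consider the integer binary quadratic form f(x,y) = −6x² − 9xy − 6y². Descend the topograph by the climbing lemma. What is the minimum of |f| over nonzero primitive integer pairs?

translate: b→-3 (≡9 mod 12), so (6,9,6)→(6,-3,3)
flip: (6,-3,3)→(3,3,6)
reduced (well bottom): (3,3,6) with a≤c, −a<b≤a
well minimum |f| = |-3| = 3 (negative-definite)

3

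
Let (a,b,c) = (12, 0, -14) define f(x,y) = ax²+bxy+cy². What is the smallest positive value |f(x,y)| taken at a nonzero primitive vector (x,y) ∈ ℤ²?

descent: ρ → (-14,0,12)
descent: ρ → (12,24,-2)  [lands on river]
river: ρ → (-2,24,12)
closes: descent 2, river 2
min |a| on river = 2

2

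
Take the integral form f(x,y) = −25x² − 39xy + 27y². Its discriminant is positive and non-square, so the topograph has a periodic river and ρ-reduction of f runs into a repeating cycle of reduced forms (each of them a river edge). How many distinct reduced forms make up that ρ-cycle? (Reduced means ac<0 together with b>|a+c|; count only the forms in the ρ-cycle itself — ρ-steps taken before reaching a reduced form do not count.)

D = 4221, ⌊√D⌋ = 64
descent: ρ → (27,39,-25)  [lands on river]
river: ρ → (-25,61,5)
river: ρ → (5,59,-37)
river: ρ → (-37,15,27)
ρ-cycle length = 4 (tail of 1 descent step not counted)

4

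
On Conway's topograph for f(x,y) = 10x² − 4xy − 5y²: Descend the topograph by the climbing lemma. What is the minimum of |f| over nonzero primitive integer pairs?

descent: ρ → (-5,14,1)  [lands on river]
river: ρ → (1,14,-5)
river: ρ → (-5,6,9)
river: ρ → (9,12,-2)
river: ρ → (-2,12,9)
river: ρ → (9,6,-5)
closes: descent 1, river 6
min |a| on river = 1

1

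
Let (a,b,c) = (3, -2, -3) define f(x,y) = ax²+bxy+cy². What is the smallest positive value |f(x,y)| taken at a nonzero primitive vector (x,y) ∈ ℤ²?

descent: ρ → (-3,2,3)  [lands on river]
river: ρ → (3,4,-2)
river: ρ → (-2,4,3)
river: ρ → (3,2,-3)
river: ρ → (-3,4,2)
river: ρ → (2,4,-3)
closes: descent 1, river 6
min |a| on river = 2

2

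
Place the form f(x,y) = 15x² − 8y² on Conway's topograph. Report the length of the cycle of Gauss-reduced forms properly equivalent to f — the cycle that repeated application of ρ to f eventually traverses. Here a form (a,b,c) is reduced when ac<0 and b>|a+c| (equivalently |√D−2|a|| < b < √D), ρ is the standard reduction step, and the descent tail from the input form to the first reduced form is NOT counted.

D = 480, ⌊√D⌋ = 21
descent: ρ → (-8,16,7)  [lands on river]
river: ρ → (7,12,-12)
river: ρ → (-12,12,7)
river: ρ → (7,16,-8)
ρ-cycle length = 4 (tail of 1 descent step not counted)

4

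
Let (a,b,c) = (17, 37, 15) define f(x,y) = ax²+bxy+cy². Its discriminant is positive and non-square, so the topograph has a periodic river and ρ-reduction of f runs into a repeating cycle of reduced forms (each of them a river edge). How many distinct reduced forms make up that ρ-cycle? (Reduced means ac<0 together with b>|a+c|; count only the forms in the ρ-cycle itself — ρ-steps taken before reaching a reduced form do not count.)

D = 349, ⌊√D⌋ = 18
descent: ρ → (15,-7,-5)
descent: ρ → (-5,17,3)  [lands on river]
river: ρ → (3,13,-15)
river: ρ → (-15,17,1)
river: ρ → (1,17,-15)
river: ρ → (-15,13,3)
river: ρ → (3,17,-5)
river: ρ → (-5,13,9)
river: ρ → (9,5,-9)
river: ρ → (-9,13,5)
river: ρ → (5,17,-3)
river: ρ → (-3,13,15)
river: ρ → (15,17,-1)
river: ρ → (-1,17,15)
river: ρ → (15,13,-3)
river: ρ → (-3,17,5)
river: ρ → (5,13,-9)
river: ρ → (-9,5,9)
river: ρ → (9,13,-5)
ρ-cycle length = 18 (tail of 2 descent steps not counted)

18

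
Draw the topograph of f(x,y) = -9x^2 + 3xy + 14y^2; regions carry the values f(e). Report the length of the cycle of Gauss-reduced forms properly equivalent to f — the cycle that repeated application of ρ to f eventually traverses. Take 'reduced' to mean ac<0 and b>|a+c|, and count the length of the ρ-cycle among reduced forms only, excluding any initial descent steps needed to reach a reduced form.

D = 513, ⌊√D⌋ = 22
descent: ρ → (14,-3,-9)
descent: ρ → (-9,21,2)  [lands on river]
river: ρ → (2,19,-19)
river: ρ → (-19,19,2)
river: ρ → (2,21,-9)
river: ρ → (-9,15,8)
river: ρ → (8,17,-7)
river: ρ → (-7,11,14)
river: ρ → (14,17,-4)
river: ρ → (-4,15,18)
river: ρ → (18,21,-1)
river: ρ → (-1,21,18)
river: ρ → (18,15,-4)
river: ρ → (-4,17,14)
river: ρ → (14,11,-7)
river: ρ → (-7,17,8)
river: ρ → (8,15,-9)
ρ-cycle length = 16 (tail of 2 descent steps not counted)

16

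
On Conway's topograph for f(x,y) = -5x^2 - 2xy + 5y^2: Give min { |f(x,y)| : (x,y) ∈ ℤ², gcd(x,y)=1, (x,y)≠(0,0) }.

descent: ρ → (5,2,-5)  [lands on river]
river: ρ → (-5,8,2)
river: ρ → (2,8,-5)
river: ρ → (-5,2,5)
river: ρ → (5,8,-2)
river: ρ → (-2,8,5)
closes: descent 1, river 6
min |a| on river = 2

2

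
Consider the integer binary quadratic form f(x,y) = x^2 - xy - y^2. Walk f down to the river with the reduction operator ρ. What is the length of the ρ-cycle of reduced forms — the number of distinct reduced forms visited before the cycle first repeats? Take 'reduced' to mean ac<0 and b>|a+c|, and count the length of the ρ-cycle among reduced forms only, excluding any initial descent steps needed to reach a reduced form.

D = 5, ⌊√D⌋ = 2
descent: ρ → (-1,1,1)  [lands on river]
river: ρ → (1,1,-1)
ρ-cycle length = 2 (tail of 1 descent step not counted)

2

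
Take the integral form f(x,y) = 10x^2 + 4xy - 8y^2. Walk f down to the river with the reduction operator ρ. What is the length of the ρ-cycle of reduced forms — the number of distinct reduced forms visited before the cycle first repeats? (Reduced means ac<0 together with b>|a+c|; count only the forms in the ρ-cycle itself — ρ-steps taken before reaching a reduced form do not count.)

D = 336, ⌊√D⌋ = 18
river: ρ → (-8,12,6)
river: ρ → (6,12,-8)
river: ρ → (-8,4,10)
river: ρ → (10,16,-2)
river: ρ → (-2,16,10)
river: ρ → (10,4,-8)
ρ-cycle length = 6 (tail of 0 descent steps not counted)

6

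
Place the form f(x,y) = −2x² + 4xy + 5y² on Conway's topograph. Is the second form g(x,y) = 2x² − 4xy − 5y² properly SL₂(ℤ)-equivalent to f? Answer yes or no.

D₁ = 56, D₂ = 56
river cycle of f (length 4): (5, 6, -1), (-1, 6, 5), (5, 4, -2), (-2, 4, 5)
river cycle of g (length 4): (-5, 4, 2), (2, 4, -5), (-5, 6, 1), (1, 6, -5)
cycles differ ⇒ inequivalent

no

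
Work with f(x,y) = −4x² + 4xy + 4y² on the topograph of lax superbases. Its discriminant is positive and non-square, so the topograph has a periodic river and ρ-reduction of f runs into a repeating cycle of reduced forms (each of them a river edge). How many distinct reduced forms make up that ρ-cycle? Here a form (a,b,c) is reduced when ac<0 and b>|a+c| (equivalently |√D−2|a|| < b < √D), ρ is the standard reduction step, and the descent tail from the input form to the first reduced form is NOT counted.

D = 80, ⌊√D⌋ = 8
river: ρ → (4,4,-4)
river: ρ → (-4,4,4)
ρ-cycle length = 2 (tail of 0 descent steps not counted)

2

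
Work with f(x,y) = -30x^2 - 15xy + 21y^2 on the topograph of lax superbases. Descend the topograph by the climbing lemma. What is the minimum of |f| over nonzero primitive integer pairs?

descent: ρ → (21,15,-30)  [lands on river]
river: ρ → (-30,45,6)
river: ρ → (6,51,-6)
river: ρ → (-6,45,30)
river: ρ → (30,15,-21)
river: ρ → (-21,27,24)
river: ρ → (24,21,-24)
river: ρ → (-24,27,21)
closes: descent 1, river 8
min |a| on river = 6

6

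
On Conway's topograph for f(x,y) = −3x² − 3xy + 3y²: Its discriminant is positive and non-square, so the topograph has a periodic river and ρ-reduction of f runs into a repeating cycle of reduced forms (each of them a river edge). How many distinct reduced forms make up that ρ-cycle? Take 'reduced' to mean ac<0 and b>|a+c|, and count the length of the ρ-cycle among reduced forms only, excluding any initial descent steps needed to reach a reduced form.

D = 45, ⌊√D⌋ = 6
descent: ρ → (3,3,-3)  [lands on river]
river: ρ → (-3,3,3)
ρ-cycle length = 2 (tail of 1 descent step not counted)

2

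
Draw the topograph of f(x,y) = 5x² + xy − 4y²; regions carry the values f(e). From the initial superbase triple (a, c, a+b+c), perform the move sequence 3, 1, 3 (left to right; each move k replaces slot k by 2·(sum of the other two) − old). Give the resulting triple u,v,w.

start (5,-4,2) = (f(1,0),f(0,1),f(1,1))
replace slot 3: 2·(5+(-4)) − 2 = 0 → (5,-4,0)
replace slot 1: 2·((-4)+0) − 5 = -13 → (-13,-4,0)
replace slot 3: 2·((-13)+(-4)) − 0 = -34 → (-13,-4,-34)

-13,-4,-34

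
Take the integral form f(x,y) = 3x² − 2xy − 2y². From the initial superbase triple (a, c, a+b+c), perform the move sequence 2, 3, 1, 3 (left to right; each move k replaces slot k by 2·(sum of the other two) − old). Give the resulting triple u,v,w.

start (3,-2,-1) = (f(1,0),f(0,1),f(1,1))
replace slot 2: 2·(3+(-1)) − (-2) = 6 → (3,6,-1)
replace slot 3: 2·(3+6) − (-1) = 19 → (3,6,19)
replace slot 1: 2·(6+19) − 3 = 47 → (47,6,19)
replace slot 3: 2·(47+6) − 19 = 87 → (47,6,87)

47,6,87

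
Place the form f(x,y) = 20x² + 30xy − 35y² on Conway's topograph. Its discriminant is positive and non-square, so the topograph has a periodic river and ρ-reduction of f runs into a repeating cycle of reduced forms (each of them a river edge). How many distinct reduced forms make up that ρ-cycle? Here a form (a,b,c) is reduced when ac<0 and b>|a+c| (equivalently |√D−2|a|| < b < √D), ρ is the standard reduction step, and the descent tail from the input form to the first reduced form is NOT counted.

D = 3700, ⌊√D⌋ = 60
river: ρ → (-35,40,15)
river: ρ → (15,50,-20)
river: ρ → (-20,30,35)
river: ρ → (35,40,-15)
river: ρ → (-15,50,20)
river: ρ → (20,30,-35)
ρ-cycle length = 6 (tail of 0 descent steps not counted)

6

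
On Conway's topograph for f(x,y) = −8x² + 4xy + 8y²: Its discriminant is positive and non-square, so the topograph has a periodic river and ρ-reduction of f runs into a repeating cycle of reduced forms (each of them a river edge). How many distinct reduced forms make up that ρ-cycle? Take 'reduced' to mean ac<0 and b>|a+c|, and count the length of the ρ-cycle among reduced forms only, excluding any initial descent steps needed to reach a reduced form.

D = 272, ⌊√D⌋ = 16
river: ρ → (8,12,-4)
river: ρ → (-4,12,8)
river: ρ → (8,4,-8)
river: ρ → (-8,12,4)
river: ρ → (4,12,-8)
river: ρ → (-8,4,8)
ρ-cycle length = 6 (tail of 0 descent steps not counted)

6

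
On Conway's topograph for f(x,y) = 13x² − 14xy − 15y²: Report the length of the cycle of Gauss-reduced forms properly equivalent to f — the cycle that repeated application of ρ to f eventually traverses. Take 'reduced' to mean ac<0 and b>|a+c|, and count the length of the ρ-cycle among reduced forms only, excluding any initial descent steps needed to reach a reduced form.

D = 976, ⌊√D⌋ = 31
descent: ρ → (-15,14,13)  [lands on river]
river: ρ → (13,12,-16)
river: ρ → (-16,20,9)
river: ρ → (9,16,-20)
river: ρ → (-20,24,5)
river: ρ → (5,26,-15)
river: ρ → (-15,4,16)
river: ρ → (16,28,-3)
river: ρ → (-3,26,25)
river: ρ → (25,24,-4)
river: ρ → (-4,24,25)
river: ρ → (25,26,-3)
river: ρ → (-3,28,16)
river: ρ → (16,4,-15)
river: ρ → (-15,26,5)
river: ρ → (5,24,-20)
river: ρ → (-20,16,9)
river: ρ → (9,20,-16)
river: ρ → (-16,12,13)
river: ρ → (13,14,-15)
river: ρ → (-15,16,12)
river: ρ → (12,8,-19)
river: ρ → (-19,30,1)
river: ρ → (1,30,-19)
river: ρ → (-19,8,12)
river: ρ → (12,16,-15)
ρ-cycle length = 26 (tail of 1 descent step not counted)

26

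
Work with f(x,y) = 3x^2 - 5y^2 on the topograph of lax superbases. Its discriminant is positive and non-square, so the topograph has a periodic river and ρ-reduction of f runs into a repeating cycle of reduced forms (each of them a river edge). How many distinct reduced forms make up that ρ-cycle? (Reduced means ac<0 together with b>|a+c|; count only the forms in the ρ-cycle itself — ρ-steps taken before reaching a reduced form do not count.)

D = 60, ⌊√D⌋ = 7
descent: ρ → (-5,0,3)
descent: ρ → (3,6,-2)  [lands on river]
river: ρ → (-2,6,3)
ρ-cycle length = 2 (tail of 2 descent steps not counted)

2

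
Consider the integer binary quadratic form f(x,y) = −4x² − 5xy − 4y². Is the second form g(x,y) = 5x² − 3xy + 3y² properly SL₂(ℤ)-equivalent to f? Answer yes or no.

D₁ = -39, D₂ = -51
discriminants differ ⇒ not SL₂(ℤ)-equivalent

no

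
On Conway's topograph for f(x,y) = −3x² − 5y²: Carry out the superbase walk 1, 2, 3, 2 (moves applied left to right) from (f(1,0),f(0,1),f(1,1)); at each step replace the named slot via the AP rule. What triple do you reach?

start (-3,-5,-8) = (f(1,0),f(0,1),f(1,1))
replace slot 1: 2·((-5)+(-8)) − (-3) = -23 → (-23,-5,-8)
replace slot 2: 2·((-23)+(-8)) − (-5) = -57 → (-23,-57,-8)
replace slot 3: 2·((-23)+(-57)) − (-8) = -152 → (-23,-57,-152)
replace slot 2: 2·((-23)+(-152)) − (-57) = -293 → (-23,-293,-152)

-23,-293,-152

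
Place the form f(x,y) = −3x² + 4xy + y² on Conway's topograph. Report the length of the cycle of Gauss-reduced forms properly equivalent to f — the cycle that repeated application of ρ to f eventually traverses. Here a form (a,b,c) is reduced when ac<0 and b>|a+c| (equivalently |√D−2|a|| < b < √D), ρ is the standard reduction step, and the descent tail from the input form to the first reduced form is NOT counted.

D = 28, ⌊√D⌋ = 5
river: ρ → (1,4,-3)
river: ρ → (-3,2,2)
river: ρ → (2,2,-3)
river: ρ → (-3,4,1)
ρ-cycle length = 4 (tail of 0 descent steps not counted)

4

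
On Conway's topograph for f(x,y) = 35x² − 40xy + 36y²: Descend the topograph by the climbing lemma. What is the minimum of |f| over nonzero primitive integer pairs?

translate: b→30 (≡-40 mod 70), so (35,-40,36)→(35,30,31)
flip: (35,30,31)→(31,-30,35)
reduced (well bottom): (31,-30,35) with a≤c, −a<b≤a
well minimum = a = 31

31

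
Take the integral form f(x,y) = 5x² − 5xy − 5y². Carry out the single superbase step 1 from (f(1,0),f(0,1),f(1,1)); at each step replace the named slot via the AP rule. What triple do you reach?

start (5,-5,-5) = (f(1,0),f(0,1),f(1,1))
replace slot 1: 2·((-5)+(-5)) − 5 = -25 → (-25,-5,-5)

-25,-5,-5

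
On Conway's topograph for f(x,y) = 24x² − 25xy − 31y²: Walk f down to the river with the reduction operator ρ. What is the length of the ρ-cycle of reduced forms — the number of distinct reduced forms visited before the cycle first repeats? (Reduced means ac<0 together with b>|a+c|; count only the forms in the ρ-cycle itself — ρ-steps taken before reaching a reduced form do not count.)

D = 3601, ⌊√D⌋ = 60
descent: ρ → (-31,25,24)  [lands on river]
river: ρ → (24,23,-32)
river: ρ → (-32,41,15)
river: ρ → (15,49,-20)
river: ρ → (-20,31,33)
river: ρ → (33,35,-18)
river: ρ → (-18,37,31)
river: ρ → (31,25,-24)
river: ρ → (-24,23,32)
river: ρ → (32,41,-15)
river: ρ → (-15,49,20)
river: ρ → (20,31,-33)
river: ρ → (-33,35,18)
river: ρ → (18,37,-31)
ρ-cycle length = 14 (tail of 1 descent step not counted)

14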